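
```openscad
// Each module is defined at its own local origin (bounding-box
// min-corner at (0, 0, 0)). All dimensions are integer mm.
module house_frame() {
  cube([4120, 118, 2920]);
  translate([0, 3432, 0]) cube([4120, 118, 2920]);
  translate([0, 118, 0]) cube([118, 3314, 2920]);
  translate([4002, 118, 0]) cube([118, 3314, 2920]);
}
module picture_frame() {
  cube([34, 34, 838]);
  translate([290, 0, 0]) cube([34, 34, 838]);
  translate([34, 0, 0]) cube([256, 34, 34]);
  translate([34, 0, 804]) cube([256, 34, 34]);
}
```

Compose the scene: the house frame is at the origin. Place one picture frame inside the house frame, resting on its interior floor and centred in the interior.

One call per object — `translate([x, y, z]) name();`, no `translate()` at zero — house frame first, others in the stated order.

house_frame();
translate([1898, 1758, 0]) picture_frame();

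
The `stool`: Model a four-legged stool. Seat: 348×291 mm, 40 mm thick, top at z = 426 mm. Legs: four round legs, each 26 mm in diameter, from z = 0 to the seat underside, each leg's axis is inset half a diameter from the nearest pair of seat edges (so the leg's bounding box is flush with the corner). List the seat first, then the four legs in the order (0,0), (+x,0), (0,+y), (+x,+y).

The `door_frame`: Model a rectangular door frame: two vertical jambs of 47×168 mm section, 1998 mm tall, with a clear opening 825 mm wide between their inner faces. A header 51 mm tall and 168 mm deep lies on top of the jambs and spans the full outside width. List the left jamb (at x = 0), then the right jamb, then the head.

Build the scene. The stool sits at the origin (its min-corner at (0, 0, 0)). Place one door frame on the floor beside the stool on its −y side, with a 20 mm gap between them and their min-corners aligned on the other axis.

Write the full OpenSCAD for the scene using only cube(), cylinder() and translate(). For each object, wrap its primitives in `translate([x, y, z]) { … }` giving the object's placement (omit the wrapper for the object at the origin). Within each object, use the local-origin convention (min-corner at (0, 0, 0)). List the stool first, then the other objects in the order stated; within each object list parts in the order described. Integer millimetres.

translate([0, 0, 386]) cube([348, 291, 40]);
translate([13, 13, 0]) cylinder(h = 386, r = 13);
translate([335, 13, 0]) cylinder(h = 386, r = 13);
translate([13, 278, 0]) cylinder(h = 386, r = 13);
translate([335, 278, 0]) cylinder(h = 386, r = 13);
translate([0, -188, 0]) {
  cube([47, 168, 1998]);
  translate([872, 0, 0]) cube([47, 168, 1998]);
  translate([0, 0, 1998]) cube([919, 168, 51]);
}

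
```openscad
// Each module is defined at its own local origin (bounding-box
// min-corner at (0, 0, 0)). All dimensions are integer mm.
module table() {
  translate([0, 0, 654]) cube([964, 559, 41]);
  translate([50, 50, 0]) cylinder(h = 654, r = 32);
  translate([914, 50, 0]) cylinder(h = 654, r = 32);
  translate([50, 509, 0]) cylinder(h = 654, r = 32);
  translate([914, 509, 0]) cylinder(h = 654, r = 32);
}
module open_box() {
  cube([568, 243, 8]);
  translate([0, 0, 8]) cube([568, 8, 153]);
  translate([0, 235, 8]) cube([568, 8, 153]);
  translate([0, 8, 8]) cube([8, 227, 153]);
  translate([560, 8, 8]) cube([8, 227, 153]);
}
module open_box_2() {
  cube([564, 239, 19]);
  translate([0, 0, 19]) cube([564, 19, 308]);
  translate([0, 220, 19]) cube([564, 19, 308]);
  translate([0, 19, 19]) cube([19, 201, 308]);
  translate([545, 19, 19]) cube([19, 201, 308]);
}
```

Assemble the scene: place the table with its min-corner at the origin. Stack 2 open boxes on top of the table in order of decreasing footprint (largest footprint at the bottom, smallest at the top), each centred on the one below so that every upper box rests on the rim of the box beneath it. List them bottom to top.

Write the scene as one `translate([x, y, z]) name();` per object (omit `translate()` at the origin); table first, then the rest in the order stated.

table();
translate([198, 158, 695]) open_box();
translate([200, 160, 856]) open_box_2();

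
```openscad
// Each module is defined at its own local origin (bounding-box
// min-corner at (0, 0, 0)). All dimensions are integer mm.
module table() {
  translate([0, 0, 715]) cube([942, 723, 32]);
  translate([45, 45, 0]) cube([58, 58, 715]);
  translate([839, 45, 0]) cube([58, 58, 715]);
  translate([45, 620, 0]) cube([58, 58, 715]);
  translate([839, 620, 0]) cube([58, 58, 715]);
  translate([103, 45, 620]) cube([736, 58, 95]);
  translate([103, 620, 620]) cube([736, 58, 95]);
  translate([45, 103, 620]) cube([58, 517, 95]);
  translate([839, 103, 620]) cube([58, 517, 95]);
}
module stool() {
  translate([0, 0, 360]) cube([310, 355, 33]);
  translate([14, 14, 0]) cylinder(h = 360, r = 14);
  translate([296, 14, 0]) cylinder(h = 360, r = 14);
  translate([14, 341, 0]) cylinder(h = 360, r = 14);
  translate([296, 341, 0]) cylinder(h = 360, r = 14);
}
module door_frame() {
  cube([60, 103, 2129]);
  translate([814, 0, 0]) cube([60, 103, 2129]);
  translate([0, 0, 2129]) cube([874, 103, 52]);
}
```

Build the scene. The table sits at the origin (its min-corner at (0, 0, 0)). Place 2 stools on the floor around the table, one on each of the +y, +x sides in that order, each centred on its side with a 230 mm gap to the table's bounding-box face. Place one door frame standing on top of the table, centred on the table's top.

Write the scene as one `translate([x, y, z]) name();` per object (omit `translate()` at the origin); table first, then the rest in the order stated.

table();
translate([316, 953, 0]) stool();
translate([1172, 184, 0]) stool();
translate([34, 310, 747]) door_frame();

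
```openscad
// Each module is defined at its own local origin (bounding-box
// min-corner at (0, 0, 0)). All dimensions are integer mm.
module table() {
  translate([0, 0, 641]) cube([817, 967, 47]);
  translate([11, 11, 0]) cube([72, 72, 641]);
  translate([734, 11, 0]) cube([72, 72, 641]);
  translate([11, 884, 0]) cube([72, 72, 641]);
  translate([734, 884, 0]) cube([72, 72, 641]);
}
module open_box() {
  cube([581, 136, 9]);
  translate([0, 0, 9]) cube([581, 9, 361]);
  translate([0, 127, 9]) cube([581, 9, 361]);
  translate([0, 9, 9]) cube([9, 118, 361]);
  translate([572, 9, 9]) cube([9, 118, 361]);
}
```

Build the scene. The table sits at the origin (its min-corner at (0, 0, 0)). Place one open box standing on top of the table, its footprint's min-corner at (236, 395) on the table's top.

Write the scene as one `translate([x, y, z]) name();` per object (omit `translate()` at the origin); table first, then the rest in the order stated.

table();
translate([236, 395, 688]) open_box();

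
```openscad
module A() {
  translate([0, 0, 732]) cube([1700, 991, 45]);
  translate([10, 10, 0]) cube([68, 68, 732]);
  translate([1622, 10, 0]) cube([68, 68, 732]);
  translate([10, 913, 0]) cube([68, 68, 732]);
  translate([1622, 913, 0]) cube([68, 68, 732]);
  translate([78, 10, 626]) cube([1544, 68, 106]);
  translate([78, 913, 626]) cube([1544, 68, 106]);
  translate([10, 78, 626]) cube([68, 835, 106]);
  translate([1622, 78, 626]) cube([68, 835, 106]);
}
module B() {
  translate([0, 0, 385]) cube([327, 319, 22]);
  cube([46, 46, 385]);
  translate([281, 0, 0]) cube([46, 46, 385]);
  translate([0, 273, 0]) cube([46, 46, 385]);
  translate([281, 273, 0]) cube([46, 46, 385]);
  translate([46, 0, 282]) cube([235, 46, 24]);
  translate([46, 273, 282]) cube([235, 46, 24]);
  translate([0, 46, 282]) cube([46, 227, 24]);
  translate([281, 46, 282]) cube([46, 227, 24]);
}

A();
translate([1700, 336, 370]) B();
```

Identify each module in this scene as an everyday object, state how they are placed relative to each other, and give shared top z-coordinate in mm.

Both tops at z = 777 mm.

A is a table. B is a stool. The stool is beside the table with their tops flush at z = 777. The shared top z-coordinate is 777 mm.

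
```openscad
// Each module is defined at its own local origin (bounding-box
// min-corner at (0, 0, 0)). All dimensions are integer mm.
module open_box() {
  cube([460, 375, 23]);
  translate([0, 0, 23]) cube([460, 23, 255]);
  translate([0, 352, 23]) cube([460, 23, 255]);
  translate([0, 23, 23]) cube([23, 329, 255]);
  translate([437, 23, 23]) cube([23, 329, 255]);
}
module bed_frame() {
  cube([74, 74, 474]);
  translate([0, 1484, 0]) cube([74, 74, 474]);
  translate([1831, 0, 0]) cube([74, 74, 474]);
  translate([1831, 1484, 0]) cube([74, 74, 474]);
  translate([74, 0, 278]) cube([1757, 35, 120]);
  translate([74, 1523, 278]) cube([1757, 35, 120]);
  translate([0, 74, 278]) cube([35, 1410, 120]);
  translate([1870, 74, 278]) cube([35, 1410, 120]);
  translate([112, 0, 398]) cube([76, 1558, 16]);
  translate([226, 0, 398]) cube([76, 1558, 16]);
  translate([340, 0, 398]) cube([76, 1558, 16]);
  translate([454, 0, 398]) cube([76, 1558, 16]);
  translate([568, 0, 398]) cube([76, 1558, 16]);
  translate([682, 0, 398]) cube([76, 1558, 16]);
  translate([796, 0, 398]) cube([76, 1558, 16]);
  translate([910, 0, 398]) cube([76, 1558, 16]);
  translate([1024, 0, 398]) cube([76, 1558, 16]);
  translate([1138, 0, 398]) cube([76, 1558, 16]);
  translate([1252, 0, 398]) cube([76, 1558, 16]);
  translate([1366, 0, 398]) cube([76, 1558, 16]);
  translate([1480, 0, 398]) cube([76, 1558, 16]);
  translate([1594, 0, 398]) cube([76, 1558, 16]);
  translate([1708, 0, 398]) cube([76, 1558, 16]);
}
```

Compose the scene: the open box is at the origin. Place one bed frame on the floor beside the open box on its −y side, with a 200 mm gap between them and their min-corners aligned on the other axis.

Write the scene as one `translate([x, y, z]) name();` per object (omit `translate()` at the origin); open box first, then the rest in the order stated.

open_box();
translate([0, -1758, 0]) bed_frame();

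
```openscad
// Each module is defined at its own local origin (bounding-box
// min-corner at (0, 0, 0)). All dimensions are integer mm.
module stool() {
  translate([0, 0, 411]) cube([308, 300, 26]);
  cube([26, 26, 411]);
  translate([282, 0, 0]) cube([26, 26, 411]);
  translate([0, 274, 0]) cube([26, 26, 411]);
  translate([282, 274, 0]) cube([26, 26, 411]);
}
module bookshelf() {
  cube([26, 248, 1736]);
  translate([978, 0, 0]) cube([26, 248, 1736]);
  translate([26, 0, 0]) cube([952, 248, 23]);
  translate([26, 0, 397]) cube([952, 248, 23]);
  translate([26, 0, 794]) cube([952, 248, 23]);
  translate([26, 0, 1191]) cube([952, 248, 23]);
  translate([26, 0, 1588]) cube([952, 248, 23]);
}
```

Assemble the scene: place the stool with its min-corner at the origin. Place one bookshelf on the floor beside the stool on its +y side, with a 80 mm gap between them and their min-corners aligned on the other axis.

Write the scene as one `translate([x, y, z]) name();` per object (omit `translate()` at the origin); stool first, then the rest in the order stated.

stool();
translate([0, 380, 0]) bookshelf();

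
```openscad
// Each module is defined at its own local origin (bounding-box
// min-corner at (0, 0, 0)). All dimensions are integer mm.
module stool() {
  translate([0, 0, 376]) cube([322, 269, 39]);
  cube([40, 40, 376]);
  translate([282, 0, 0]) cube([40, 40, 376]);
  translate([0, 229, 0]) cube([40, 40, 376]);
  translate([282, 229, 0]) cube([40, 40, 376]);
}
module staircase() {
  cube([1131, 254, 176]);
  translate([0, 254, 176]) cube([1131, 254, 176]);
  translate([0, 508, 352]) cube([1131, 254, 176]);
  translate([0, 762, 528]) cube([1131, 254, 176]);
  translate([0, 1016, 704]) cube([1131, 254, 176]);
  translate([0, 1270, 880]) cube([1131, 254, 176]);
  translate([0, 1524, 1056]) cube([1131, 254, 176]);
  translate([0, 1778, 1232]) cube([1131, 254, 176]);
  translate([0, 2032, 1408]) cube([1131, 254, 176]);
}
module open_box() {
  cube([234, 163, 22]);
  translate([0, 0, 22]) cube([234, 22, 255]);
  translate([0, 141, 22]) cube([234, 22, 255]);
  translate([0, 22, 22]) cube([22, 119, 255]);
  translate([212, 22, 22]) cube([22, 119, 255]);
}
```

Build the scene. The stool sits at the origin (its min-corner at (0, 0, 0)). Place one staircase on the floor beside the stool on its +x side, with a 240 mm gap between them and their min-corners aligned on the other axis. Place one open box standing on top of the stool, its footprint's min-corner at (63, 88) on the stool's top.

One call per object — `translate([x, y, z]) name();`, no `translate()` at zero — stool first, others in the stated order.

stool();
translate([562, 0, 0]) staircase();
translate([63, 88, 415]) open_box();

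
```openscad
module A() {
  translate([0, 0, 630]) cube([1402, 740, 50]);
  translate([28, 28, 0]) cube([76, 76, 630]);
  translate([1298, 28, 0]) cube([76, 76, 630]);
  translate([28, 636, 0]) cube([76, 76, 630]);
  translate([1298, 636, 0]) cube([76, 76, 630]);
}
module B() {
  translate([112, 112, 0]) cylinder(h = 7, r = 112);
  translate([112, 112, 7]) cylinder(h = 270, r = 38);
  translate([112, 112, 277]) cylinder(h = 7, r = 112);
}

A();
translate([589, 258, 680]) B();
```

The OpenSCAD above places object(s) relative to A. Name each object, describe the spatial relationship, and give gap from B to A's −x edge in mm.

The spool's min-x is at 589; the table's min-x is 0; gap = 589 mm.

A is a table. B is a spool. The spool is on top of the table, centred. The gap from the spool to the table's −x edge is 589 mm.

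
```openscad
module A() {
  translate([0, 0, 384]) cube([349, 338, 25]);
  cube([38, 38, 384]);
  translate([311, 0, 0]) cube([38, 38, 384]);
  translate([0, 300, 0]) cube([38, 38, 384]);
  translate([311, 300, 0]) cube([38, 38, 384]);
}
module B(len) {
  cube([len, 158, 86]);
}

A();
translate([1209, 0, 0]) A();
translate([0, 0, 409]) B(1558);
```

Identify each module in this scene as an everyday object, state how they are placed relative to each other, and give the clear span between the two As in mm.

A is a stool. B is a beam. A beam spans the tops of two stools. The clear span between the two stools is 860 mm.

Second stool starts at x = 1209; first ends at x = 349; clear span = 1209 − 349 = 860 mm.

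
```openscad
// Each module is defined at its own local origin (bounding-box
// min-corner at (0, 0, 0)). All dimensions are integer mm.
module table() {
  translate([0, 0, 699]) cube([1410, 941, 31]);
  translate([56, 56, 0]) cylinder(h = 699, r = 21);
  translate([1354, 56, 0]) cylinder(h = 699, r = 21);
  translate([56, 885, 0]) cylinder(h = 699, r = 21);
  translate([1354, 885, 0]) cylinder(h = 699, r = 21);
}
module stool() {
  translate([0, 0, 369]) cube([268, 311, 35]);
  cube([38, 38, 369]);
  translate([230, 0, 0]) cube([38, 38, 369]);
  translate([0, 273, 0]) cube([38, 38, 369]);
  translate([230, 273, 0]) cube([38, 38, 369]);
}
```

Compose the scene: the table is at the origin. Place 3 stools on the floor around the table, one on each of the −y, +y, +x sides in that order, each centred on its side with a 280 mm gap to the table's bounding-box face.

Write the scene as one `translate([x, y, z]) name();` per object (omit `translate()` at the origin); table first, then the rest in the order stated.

table();
translate([571, -591, 0]) stool();
translate([571, 1221, 0]) stool();
translate([1690, 315, 0]) stool();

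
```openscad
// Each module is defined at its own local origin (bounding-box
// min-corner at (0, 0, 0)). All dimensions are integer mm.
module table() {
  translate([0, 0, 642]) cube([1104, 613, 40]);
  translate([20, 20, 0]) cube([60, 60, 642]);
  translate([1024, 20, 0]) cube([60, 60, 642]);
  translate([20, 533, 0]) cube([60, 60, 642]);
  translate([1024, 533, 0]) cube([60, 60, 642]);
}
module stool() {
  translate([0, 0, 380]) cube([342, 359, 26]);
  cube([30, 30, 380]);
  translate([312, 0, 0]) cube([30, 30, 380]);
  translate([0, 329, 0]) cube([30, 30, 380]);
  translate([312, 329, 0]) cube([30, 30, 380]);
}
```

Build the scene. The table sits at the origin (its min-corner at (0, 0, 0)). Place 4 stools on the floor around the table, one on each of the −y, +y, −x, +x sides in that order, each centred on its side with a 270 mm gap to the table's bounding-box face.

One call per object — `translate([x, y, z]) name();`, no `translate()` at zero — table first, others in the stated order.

table();
translate([381, -629, 0]) stool();
translate([381, 883, 0]) stool();
translate([-612, 127, 0]) stool();
translate([1374, 127, 0]) stool();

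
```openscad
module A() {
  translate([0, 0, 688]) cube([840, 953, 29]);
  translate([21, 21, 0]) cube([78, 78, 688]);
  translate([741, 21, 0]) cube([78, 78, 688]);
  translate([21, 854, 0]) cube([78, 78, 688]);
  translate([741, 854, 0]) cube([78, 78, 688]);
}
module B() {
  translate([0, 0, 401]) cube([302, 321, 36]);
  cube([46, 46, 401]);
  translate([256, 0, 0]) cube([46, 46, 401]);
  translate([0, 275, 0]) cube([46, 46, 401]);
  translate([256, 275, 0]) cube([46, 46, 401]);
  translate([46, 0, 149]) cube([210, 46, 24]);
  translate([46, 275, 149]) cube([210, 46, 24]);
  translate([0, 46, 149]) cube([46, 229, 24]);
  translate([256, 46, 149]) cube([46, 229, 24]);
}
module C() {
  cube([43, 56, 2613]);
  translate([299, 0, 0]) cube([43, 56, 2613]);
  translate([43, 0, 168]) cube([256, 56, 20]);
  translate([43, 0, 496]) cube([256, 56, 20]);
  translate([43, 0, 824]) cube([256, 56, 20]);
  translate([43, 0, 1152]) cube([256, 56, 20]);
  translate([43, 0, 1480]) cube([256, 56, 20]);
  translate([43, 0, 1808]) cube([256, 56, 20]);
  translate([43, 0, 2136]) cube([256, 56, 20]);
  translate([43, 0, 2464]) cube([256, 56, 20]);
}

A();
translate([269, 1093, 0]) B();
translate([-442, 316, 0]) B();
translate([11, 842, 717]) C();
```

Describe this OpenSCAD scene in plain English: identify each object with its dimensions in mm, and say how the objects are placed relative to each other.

A is a table: top 840 mm (x) × 953 mm (y), 29 mm thick, upper face at z = 717 mm, on four 78×78 mm square legs, each inset 21 mm from the nearest pair of top edges, running from z = 0 to the bottom of the top.

B is a simple wooden stool: a rectangular seat 302 mm (x) by 321 mm (y), 36 mm thick, top face at z = 437 mm, on four square legs, each 46×46 mm in cross-section. The legs rest on z = 0, each flush with a corner of the seat. Four stretchers, 46 mm wide and 24 mm tall, connect adjacent legs with their undersides at z = 149 mm, each running between the inner faces of the legs it joins and aligned with the legs' outer faces on the other axis.

C is a wooden ladder with two side rails of 43×56 mm section and 2613 mm height, set 342 mm apart overall. Between them run 8 rectangular rungs (56 mm deep, 20 mm thick), front faces flush with the rails' −y face. The bottom of the first rung is 168 mm above the floor and each subsequent rung is 328 mm higher than the one below.

Two stools sit around the table at the +y, −x sides. The ladder is on top of the table.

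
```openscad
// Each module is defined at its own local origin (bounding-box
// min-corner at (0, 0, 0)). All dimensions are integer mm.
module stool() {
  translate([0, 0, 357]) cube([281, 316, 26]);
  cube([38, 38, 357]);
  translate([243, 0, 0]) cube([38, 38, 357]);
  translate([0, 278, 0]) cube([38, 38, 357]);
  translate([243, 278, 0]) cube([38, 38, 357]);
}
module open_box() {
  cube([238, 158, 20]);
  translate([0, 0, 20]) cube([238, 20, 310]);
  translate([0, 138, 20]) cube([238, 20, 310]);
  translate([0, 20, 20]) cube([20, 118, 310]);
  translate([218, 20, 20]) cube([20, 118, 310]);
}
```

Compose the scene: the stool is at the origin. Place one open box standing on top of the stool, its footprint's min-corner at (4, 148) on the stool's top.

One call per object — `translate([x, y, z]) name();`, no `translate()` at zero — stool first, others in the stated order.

stool();
translate([4, 148, 383]) open_box();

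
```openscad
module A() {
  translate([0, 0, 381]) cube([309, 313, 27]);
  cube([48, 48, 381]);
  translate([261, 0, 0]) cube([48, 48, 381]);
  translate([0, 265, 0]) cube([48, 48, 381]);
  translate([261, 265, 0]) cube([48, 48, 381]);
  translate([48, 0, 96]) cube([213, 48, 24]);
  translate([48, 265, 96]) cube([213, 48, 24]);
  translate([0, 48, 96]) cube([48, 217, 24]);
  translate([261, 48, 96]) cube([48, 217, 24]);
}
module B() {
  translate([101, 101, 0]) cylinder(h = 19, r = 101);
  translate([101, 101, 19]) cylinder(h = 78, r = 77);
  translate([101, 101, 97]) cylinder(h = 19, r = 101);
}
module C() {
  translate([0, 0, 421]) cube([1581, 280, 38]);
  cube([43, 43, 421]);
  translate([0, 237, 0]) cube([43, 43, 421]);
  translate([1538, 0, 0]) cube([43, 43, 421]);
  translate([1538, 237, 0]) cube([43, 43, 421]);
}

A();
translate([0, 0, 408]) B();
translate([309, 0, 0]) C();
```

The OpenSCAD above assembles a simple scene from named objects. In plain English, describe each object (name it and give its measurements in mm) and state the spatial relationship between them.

A is a four-legged stool. The seat is a 309×313×27 mm slab whose top surface is at z = 408 mm; four square legs, each 48×48 mm in cross-section, run from the floor (z = 0) to the underside of the seat, each flush with a corner of the seat. Four stretchers, 48 mm wide and 24 mm tall, connect adjacent legs with their undersides at z = 96 mm, each running between the inner faces of the legs it joins and aligned with the legs' outer faces on the other axis.

B is a spool: two coaxial disc flanges of radius 101 mm and thickness 19 mm, joined by a core cylinder of radius 77 mm and height 78 mm. The lower flange rests on z = 0 and the three cylinders share a vertical axis.

C is a long wooden bench with a 1581 mm (x) × 280 mm (y) seat, 38 mm thick, its top surface 459 mm above the floor. Four 43 mm square legs at the seat corners, flush with the edges, run from z = 0 to the seat underside.

The spool is on top of the stool. The bench is against the stool's +x side, with their −y faces flush.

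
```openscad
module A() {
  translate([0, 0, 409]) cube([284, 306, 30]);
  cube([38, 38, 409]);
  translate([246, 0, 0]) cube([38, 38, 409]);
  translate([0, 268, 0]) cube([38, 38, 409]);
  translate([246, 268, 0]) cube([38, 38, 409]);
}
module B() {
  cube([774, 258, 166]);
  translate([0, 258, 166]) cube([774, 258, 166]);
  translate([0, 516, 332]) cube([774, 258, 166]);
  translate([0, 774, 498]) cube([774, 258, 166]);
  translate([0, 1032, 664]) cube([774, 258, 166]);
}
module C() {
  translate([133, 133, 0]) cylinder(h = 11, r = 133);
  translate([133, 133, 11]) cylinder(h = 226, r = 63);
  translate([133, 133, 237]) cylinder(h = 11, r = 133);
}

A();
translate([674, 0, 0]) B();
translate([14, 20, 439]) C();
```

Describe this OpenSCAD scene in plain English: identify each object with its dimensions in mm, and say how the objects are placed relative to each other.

A is a simple wooden stool: a rectangular seat 284 mm (x) by 306 mm (y), 30 mm thick, top face at z = 439 mm, on four square legs, each 38×38 mm in cross-section. The legs rest on z = 0, each flush with a corner of the seat.

B is a straight staircase of 5 solid steps. Each step is 774 mm wide (x), 258 mm deep (y, the going) and 166 mm tall (the rise). The first step rests on the floor; each subsequent step sits one going further in +y and one rise higher in +z, directly behind and above the previous step with no overlap.

C is a spool: two coaxial disc flanges of radius 133 mm and thickness 11 mm, joined by a core cylinder of radius 63 mm and height 226 mm. The lower flange rests on z = 0 and the three cylinders share a vertical axis.

The staircase is on the floor beside the stool on its +x side. The spool is on top of the stool.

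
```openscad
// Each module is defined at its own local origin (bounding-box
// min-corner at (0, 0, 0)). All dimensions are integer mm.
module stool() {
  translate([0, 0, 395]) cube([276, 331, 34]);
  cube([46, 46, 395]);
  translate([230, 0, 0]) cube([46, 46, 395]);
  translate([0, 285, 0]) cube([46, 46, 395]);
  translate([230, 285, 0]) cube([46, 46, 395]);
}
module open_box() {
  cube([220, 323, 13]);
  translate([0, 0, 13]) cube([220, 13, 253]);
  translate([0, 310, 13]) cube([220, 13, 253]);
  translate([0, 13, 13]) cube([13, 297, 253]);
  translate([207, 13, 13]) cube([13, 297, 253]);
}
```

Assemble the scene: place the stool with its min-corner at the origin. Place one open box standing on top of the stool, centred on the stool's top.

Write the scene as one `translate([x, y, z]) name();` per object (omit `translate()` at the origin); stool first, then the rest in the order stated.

stool();
translate([28, 4, 429]) open_box();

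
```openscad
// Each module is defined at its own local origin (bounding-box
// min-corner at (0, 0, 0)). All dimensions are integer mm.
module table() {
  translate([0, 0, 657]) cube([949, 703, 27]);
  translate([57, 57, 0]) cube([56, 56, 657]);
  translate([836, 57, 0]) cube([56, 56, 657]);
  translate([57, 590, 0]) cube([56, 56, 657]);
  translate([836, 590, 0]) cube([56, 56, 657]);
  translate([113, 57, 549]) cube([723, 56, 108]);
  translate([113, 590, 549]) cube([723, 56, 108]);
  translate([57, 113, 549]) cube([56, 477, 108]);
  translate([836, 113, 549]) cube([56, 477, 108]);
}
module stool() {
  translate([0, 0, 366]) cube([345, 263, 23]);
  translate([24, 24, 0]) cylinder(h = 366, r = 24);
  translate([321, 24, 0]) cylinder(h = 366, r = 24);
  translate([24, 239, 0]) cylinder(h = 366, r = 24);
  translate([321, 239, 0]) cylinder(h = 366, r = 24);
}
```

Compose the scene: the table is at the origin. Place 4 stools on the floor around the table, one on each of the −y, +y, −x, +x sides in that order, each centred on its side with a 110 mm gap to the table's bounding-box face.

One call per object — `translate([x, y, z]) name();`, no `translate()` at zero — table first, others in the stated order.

table();
translate([302, -373, 0]) stool();
translate([302, 813, 0]) stool();
translate([-455, 220, 0]) stool();
translate([1059, 220, 0]) stool();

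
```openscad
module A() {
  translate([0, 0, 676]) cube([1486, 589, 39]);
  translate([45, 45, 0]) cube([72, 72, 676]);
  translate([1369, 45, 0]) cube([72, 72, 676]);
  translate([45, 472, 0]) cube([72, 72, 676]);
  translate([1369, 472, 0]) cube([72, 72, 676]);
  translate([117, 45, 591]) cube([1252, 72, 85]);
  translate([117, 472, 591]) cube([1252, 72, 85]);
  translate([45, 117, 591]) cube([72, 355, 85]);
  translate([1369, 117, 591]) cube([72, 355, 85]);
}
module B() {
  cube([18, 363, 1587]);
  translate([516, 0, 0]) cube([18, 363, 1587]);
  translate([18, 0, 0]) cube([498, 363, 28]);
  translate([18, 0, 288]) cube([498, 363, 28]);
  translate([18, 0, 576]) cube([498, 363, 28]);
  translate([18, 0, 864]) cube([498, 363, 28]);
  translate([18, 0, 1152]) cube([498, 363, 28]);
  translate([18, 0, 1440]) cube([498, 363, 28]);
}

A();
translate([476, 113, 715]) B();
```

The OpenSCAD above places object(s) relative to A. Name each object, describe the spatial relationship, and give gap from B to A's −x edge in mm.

A is a table. B is a bookshelf. The bookshelf is on top of the table, centred. The gap from the bookshelf to the table's −x edge is 476 mm.

The bookshelf's min-x is at 476; the table's min-x is 0; gap = 476 mm.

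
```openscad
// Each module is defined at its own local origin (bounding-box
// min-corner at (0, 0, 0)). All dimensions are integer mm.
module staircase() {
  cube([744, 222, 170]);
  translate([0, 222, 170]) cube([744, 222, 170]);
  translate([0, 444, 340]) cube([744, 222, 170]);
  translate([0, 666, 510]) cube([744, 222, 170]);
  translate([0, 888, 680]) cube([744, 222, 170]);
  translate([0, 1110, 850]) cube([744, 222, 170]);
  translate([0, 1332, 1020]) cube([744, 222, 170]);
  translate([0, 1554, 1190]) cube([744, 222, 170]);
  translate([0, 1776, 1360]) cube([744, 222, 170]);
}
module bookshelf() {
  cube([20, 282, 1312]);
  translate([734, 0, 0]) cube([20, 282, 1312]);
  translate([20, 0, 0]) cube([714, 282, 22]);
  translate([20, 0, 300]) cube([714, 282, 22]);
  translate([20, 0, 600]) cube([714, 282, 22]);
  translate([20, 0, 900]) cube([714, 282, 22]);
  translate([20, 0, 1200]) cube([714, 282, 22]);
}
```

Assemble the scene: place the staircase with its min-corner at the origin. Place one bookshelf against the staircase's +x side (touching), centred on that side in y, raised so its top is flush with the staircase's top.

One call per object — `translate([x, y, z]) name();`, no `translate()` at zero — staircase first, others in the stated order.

staircase();
translate([744, 858, 218]) bookshelf();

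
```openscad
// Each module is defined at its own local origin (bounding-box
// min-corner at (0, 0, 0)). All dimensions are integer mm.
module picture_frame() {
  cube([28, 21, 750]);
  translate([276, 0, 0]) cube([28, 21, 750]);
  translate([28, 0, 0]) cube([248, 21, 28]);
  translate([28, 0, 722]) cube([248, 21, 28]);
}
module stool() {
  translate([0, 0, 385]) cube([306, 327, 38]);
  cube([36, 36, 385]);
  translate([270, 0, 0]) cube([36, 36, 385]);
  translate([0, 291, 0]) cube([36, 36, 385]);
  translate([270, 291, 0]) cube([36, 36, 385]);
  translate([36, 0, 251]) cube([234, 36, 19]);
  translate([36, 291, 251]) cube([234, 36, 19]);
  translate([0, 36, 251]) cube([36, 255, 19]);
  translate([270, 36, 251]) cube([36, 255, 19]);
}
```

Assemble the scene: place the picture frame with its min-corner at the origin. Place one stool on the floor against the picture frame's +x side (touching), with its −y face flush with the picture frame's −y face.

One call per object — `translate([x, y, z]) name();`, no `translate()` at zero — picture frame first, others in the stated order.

picture_frame();
translate([304, 0, 0]) stool();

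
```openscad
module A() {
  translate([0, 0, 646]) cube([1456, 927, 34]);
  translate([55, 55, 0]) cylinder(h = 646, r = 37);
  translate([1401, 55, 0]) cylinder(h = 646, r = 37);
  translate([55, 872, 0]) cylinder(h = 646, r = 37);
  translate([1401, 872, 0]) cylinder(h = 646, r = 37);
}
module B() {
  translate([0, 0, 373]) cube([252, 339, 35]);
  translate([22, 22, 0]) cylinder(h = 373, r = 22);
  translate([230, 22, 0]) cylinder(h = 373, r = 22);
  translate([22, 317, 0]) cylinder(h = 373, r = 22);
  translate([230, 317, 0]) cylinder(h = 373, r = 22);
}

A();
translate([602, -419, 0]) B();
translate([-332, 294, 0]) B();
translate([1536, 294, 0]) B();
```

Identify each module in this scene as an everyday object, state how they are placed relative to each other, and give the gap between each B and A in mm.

A is a table. B is a stool. Three stools sit around the table at the −y, −x, +x sides. The gap between each stool and the table is 80 mm.

Each stool's nearest face is 80 mm from the table's bounding box.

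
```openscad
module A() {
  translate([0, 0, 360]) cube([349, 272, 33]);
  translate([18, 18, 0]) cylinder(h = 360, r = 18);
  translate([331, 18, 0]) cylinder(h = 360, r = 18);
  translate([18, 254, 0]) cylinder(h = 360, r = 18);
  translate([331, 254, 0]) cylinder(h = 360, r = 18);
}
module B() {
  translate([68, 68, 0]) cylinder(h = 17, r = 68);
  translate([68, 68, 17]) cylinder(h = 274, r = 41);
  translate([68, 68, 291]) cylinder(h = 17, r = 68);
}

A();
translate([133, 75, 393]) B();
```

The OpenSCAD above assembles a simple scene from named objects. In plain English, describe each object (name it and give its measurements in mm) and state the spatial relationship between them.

A is a four-legged stool. The seat is a 349×272×33 mm slab whose top surface is at z = 393 mm; four round legs, each 36 mm in diameter, run from the floor (z = 0) to the underside of the seat, each leg's axis is inset half a diameter from the nearest pair of seat edges (so the leg's bounding box is flush with the corner).

B is a spool: two coaxial disc flanges of radius 68 mm and thickness 17 mm, joined by a core cylinder of radius 41 mm and height 274 mm. The lower flange rests on z = 0 and the three cylinders share a vertical axis.

The spool is on top of the stool.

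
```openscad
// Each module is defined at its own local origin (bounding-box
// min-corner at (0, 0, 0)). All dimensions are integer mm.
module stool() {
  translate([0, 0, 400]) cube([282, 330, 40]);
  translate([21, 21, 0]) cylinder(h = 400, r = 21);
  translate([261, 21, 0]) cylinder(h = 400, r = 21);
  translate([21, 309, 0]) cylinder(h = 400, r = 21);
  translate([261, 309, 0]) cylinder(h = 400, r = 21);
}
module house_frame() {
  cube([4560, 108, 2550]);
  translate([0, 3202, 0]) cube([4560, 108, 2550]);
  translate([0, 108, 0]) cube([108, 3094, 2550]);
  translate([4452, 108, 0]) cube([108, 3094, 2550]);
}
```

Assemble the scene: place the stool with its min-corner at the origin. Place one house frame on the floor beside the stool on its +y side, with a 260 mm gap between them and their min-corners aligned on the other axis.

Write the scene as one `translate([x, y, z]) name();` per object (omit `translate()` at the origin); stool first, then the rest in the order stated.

stool();
translate([0, 590, 0]) house_frame();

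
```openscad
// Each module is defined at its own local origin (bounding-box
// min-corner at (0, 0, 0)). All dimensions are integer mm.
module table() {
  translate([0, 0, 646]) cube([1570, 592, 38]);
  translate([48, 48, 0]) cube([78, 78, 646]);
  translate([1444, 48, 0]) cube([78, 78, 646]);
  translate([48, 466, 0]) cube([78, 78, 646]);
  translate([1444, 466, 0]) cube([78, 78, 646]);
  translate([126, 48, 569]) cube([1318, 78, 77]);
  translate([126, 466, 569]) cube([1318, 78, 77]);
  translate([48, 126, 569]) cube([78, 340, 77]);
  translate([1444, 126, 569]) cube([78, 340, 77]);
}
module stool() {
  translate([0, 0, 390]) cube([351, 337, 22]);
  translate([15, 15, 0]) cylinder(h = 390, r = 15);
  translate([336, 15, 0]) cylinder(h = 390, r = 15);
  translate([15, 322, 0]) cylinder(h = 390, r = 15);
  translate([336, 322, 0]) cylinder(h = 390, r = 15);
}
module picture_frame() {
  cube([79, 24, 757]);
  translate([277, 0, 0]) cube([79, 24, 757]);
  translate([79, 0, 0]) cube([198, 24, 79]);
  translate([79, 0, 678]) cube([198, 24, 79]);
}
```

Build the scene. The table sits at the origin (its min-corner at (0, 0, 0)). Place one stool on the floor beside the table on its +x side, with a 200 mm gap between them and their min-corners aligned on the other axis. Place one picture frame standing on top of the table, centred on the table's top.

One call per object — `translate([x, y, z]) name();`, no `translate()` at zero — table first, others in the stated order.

table();
translate([1770, 0, 0]) stool();
translate([607, 284, 684]) picture_frame();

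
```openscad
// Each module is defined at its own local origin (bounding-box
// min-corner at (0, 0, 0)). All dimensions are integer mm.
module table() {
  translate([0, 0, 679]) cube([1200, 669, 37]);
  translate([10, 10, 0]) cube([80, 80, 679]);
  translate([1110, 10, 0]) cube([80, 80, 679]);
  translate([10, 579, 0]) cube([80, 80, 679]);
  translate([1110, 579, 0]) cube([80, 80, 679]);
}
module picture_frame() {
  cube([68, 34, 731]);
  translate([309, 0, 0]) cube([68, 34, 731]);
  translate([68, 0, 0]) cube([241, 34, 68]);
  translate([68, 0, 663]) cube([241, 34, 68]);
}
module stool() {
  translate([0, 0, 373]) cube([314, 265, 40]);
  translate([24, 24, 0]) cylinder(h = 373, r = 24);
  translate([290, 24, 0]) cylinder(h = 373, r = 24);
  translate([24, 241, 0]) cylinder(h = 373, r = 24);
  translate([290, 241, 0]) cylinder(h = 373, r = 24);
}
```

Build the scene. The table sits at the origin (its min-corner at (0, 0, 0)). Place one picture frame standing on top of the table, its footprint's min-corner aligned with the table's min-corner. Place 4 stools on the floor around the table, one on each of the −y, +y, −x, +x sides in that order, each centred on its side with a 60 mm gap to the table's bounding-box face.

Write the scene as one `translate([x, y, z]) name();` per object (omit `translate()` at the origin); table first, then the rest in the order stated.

table();
translate([0, 0, 716]) picture_frame();
translate([443, -325, 0]) stool();
translate([443, 729, 0]) stool();
translate([-374, 202, 0]) stool();
translate([1260, 202, 0]) stool();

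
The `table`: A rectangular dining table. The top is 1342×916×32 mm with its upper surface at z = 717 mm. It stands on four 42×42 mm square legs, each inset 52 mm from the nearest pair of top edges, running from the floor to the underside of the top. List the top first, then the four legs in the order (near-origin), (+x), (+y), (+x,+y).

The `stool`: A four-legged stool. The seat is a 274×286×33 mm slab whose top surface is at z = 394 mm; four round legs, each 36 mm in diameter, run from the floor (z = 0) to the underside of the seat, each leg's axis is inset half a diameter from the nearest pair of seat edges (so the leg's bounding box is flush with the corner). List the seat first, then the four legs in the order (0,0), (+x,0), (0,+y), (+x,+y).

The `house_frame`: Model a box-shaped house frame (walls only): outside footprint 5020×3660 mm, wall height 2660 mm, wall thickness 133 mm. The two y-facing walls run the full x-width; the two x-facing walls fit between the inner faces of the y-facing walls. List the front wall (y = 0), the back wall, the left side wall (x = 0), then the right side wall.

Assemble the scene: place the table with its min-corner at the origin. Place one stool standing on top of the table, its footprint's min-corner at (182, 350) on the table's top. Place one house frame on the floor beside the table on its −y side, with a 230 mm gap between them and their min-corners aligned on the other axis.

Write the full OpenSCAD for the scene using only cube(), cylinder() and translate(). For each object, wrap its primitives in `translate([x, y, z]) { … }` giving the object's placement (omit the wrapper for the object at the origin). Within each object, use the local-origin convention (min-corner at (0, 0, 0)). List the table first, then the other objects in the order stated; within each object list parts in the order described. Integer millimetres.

translate([0, 0, 685]) cube([1342, 916, 32]);
translate([52, 52, 0]) cube([42, 42, 685]);
translate([1248, 52, 0]) cube([42, 42, 685]);
translate([52, 822, 0]) cube([42, 42, 685]);
translate([1248, 822, 0]) cube([42, 42, 685]);
translate([182, 350, 717]) {
  translate([0, 0, 361]) cube([274, 286, 33]);
  translate([18, 18, 0]) cylinder(h = 361, r = 18);
  translate([256, 18, 0]) cylinder(h = 361, r = 18);
  translate([18, 268, 0]) cylinder(h = 361, r = 18);
  translate([256, 268, 0]) cylinder(h = 361, r = 18);
}
translate([0, -3890, 0]) {
  cube([5020, 133, 2660]);
  translate([0, 3527, 0]) cube([5020, 133, 2660]);
  translate([0, 133, 0]) cube([133, 3394, 2660]);
  translate([4887, 133, 0]) cube([133, 3394, 2660]);
}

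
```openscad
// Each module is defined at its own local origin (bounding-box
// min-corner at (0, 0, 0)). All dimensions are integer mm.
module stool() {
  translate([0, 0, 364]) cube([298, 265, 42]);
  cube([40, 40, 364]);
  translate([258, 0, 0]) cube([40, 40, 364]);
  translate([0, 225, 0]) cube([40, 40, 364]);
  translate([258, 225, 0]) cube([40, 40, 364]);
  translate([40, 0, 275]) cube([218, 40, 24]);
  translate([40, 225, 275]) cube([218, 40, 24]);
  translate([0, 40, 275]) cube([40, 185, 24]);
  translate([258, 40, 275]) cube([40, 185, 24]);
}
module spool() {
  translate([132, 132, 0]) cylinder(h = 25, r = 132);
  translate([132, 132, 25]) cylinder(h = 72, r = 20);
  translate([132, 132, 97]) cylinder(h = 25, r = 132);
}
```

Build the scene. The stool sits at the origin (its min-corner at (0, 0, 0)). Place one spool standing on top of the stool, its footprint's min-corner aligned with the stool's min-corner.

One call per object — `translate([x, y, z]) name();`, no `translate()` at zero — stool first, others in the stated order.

stool();
translate([0, 0, 406]) spool();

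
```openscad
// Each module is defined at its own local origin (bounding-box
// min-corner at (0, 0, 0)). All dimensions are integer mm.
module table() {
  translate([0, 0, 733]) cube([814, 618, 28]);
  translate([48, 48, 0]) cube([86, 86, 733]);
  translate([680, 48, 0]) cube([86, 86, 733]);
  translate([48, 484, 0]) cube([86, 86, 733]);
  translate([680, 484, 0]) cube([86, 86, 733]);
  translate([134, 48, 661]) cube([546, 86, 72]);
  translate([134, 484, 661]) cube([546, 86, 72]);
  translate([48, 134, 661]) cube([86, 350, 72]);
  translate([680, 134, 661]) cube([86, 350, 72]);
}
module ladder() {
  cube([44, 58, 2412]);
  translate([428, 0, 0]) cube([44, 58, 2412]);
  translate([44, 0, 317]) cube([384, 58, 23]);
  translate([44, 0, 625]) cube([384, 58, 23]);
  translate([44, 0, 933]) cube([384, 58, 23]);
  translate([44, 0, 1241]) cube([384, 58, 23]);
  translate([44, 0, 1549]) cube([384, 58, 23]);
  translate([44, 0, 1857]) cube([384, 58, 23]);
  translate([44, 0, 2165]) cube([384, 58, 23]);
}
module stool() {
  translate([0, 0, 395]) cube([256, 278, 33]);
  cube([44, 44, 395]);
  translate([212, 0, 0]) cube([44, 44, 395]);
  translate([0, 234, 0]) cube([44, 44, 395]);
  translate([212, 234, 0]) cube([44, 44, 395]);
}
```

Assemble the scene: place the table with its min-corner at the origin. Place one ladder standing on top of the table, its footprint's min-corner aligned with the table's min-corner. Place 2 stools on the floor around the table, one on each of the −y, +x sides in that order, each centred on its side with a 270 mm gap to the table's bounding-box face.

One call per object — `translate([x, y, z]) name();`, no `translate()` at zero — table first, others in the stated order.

table();
translate([0, 0, 761]) ladder();
translate([279, -548, 0]) stool();
translate([1084, 170, 0]) stool();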